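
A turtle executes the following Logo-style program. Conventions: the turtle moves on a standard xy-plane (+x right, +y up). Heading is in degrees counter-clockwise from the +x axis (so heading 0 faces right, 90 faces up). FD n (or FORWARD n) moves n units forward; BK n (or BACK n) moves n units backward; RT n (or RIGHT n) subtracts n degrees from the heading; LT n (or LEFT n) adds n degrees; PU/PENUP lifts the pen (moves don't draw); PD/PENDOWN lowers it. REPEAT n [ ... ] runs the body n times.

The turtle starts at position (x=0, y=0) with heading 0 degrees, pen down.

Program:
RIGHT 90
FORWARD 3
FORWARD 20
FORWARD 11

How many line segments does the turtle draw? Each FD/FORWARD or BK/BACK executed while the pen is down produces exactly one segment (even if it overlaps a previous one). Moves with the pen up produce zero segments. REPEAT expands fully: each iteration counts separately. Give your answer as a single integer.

Executing turtle program step by step:
Start: pos=(0,0), heading=0, pen down
RT 90: heading 0 -> 270
FD 3: (0,0) -> (0,-3) [heading=270, draw]
FD 20: (0,-3) -> (0,-23) [heading=270, draw]
FD 11: (0,-23) -> (0,-34) [heading=270, draw]
Final: pos=(0,-34), heading=270, 3 segment(s) drawn
Segments drawn: 3

Answer: 3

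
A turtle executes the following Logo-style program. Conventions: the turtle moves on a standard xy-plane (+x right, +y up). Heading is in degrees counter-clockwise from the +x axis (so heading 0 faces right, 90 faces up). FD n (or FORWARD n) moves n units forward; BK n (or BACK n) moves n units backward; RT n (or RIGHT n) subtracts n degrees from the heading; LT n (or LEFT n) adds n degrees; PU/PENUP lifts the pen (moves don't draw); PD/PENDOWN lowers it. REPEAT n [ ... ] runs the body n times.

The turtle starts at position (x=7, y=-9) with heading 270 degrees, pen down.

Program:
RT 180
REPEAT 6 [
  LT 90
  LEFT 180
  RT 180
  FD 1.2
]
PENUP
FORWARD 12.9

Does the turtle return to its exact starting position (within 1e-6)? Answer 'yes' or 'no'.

Answer: no

Derivation:
Executing turtle program step by step:
Start: pos=(7,-9), heading=270, pen down
RT 180: heading 270 -> 90
REPEAT 6 [
  -- iteration 1/6 --
  LT 90: heading 90 -> 180
  LT 180: heading 180 -> 0
  RT 180: heading 0 -> 180
  FD 1.2: (7,-9) -> (5.8,-9) [heading=180, draw]
  -- iteration 2/6 --
  LT 90: heading 180 -> 270
  LT 180: heading 270 -> 90
  RT 180: heading 90 -> 270
  FD 1.2: (5.8,-9) -> (5.8,-10.2) [heading=270, draw]
  -- iteration 3/6 --
  LT 90: heading 270 -> 0
  LT 180: heading 0 -> 180
  RT 180: heading 180 -> 0
  FD 1.2: (5.8,-10.2) -> (7,-10.2) [heading=0, draw]
  -- iteration 4/6 --
  LT 90: heading 0 -> 90
  LT 180: heading 90 -> 270
  RT 180: heading 270 -> 90
  FD 1.2: (7,-10.2) -> (7,-9) [heading=90, draw]
  -- iteration 5/6 --
  LT 90: heading 90 -> 180
  LT 180: heading 180 -> 0
  RT 180: heading 0 -> 180
  FD 1.2: (7,-9) -> (5.8,-9) [heading=180, draw]
  -- iteration 6/6 --
  LT 90: heading 180 -> 270
  LT 180: heading 270 -> 90
  RT 180: heading 90 -> 270
  FD 1.2: (5.8,-9) -> (5.8,-10.2) [heading=270, draw]
]
PU: pen up
FD 12.9: (5.8,-10.2) -> (5.8,-23.1) [heading=270, move]
Final: pos=(5.8,-23.1), heading=270, 6 segment(s) drawn

Start position: (7, -9)
Final position: (5.8, -23.1)
Distance = 14.151; >= 1e-6 -> NOT closed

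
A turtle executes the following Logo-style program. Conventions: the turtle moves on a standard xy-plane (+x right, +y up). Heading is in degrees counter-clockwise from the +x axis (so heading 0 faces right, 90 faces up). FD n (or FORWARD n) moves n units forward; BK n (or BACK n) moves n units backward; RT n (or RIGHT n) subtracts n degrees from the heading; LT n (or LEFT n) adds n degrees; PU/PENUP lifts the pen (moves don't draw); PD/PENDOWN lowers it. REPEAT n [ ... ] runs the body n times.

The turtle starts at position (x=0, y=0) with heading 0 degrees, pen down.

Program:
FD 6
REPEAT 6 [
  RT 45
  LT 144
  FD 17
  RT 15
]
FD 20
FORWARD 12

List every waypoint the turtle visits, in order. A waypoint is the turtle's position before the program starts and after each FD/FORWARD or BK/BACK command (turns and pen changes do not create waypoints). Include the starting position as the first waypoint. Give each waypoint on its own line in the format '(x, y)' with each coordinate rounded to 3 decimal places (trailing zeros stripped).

Executing turtle program step by step:
Start: pos=(0,0), heading=0, pen down
FD 6: (0,0) -> (6,0) [heading=0, draw]
REPEAT 6 [
  -- iteration 1/6 --
  RT 45: heading 0 -> 315
  LT 144: heading 315 -> 99
  FD 17: (6,0) -> (3.341,16.791) [heading=99, draw]
  RT 15: heading 99 -> 84
  -- iteration 2/6 --
  RT 45: heading 84 -> 39
  LT 144: heading 39 -> 183
  FD 17: (3.341,16.791) -> (-13.636,15.901) [heading=183, draw]
  RT 15: heading 183 -> 168
  -- iteration 3/6 --
  RT 45: heading 168 -> 123
  LT 144: heading 123 -> 267
  FD 17: (-13.636,15.901) -> (-14.526,-1.076) [heading=267, draw]
  RT 15: heading 267 -> 252
  -- iteration 4/6 --
  RT 45: heading 252 -> 207
  LT 144: heading 207 -> 351
  FD 17: (-14.526,-1.076) -> (2.265,-3.735) [heading=351, draw]
  RT 15: heading 351 -> 336
  -- iteration 5/6 --
  RT 45: heading 336 -> 291
  LT 144: heading 291 -> 75
  FD 17: (2.265,-3.735) -> (6.665,12.686) [heading=75, draw]
  RT 15: heading 75 -> 60
  -- iteration 6/6 --
  RT 45: heading 60 -> 15
  LT 144: heading 15 -> 159
  FD 17: (6.665,12.686) -> (-9.206,18.778) [heading=159, draw]
  RT 15: heading 159 -> 144
]
FD 20: (-9.206,18.778) -> (-25.386,30.534) [heading=144, draw]
FD 12: (-25.386,30.534) -> (-35.095,37.587) [heading=144, draw]
Final: pos=(-35.095,37.587), heading=144, 9 segment(s) drawn
Waypoints (10 total):
(0, 0)
(6, 0)
(3.341, 16.791)
(-13.636, 15.901)
(-14.526, -1.076)
(2.265, -3.735)
(6.665, 12.686)
(-9.206, 18.778)
(-25.386, 30.534)
(-35.095, 37.587)

Answer: (0, 0)
(6, 0)
(3.341, 16.791)
(-13.636, 15.901)
(-14.526, -1.076)
(2.265, -3.735)
(6.665, 12.686)
(-9.206, 18.778)
(-25.386, 30.534)
(-35.095, 37.587)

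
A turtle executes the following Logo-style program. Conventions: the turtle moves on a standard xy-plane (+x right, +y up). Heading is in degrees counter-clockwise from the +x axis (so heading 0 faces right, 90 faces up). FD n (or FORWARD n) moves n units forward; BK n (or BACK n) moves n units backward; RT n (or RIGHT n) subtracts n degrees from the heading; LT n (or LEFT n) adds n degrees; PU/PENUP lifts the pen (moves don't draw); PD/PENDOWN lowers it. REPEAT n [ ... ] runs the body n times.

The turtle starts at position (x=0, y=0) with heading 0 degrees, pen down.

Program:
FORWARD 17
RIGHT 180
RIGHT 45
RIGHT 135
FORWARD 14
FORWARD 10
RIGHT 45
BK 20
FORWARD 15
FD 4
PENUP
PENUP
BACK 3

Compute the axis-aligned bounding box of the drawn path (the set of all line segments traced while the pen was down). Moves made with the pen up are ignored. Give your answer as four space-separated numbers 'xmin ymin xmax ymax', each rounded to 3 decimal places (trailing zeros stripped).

Answer: 0 0 41 14.142

Derivation:
Executing turtle program step by step:
Start: pos=(0,0), heading=0, pen down
FD 17: (0,0) -> (17,0) [heading=0, draw]
RT 180: heading 0 -> 180
RT 45: heading 180 -> 135
RT 135: heading 135 -> 0
FD 14: (17,0) -> (31,0) [heading=0, draw]
FD 10: (31,0) -> (41,0) [heading=0, draw]
RT 45: heading 0 -> 315
BK 20: (41,0) -> (26.858,14.142) [heading=315, draw]
FD 15: (26.858,14.142) -> (37.464,3.536) [heading=315, draw]
FD 4: (37.464,3.536) -> (40.293,0.707) [heading=315, draw]
PU: pen up
PU: pen up
BK 3: (40.293,0.707) -> (38.172,2.828) [heading=315, move]
Final: pos=(38.172,2.828), heading=315, 6 segment(s) drawn

Segment endpoints: x in {0, 17, 26.858, 31, 37.464, 40.293, 41}, y in {0, 0, 0, 0.707, 3.536, 14.142}
xmin=0, ymin=0, xmax=41, ymax=14.142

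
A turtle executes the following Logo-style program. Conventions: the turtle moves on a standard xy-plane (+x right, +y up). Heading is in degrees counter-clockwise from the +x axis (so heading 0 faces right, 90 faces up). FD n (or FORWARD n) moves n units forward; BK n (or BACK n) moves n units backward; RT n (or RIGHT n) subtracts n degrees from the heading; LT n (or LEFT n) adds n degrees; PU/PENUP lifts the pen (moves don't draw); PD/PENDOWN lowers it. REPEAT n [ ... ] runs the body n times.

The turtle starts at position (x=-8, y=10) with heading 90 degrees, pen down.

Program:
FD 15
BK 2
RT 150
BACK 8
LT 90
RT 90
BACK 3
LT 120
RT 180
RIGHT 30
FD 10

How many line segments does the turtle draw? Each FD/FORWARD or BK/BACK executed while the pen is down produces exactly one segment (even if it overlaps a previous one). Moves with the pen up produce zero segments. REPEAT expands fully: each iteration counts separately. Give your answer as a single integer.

Executing turtle program step by step:
Start: pos=(-8,10), heading=90, pen down
FD 15: (-8,10) -> (-8,25) [heading=90, draw]
BK 2: (-8,25) -> (-8,23) [heading=90, draw]
RT 150: heading 90 -> 300
BK 8: (-8,23) -> (-12,29.928) [heading=300, draw]
LT 90: heading 300 -> 30
RT 90: heading 30 -> 300
BK 3: (-12,29.928) -> (-13.5,32.526) [heading=300, draw]
LT 120: heading 300 -> 60
RT 180: heading 60 -> 240
RT 30: heading 240 -> 210
FD 10: (-13.5,32.526) -> (-22.16,27.526) [heading=210, draw]
Final: pos=(-22.16,27.526), heading=210, 5 segment(s) drawn
Segments drawn: 5

Answer: 5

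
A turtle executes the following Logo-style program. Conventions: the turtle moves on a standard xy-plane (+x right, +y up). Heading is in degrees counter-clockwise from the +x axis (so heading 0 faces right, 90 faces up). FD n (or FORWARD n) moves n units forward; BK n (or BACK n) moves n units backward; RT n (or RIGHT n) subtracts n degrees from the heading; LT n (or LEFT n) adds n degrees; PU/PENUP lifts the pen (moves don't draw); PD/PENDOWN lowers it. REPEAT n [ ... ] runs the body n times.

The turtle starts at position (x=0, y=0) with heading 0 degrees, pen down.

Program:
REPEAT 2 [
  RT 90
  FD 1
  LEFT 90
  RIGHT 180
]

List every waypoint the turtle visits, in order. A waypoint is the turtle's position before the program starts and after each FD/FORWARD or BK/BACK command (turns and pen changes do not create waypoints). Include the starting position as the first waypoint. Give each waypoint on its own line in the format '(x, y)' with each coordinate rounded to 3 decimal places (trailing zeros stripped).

Executing turtle program step by step:
Start: pos=(0,0), heading=0, pen down
REPEAT 2 [
  -- iteration 1/2 --
  RT 90: heading 0 -> 270
  FD 1: (0,0) -> (0,-1) [heading=270, draw]
  LT 90: heading 270 -> 0
  RT 180: heading 0 -> 180
  -- iteration 2/2 --
  RT 90: heading 180 -> 90
  FD 1: (0,-1) -> (0,0) [heading=90, draw]
  LT 90: heading 90 -> 180
  RT 180: heading 180 -> 0
]
Final: pos=(0,0), heading=0, 2 segment(s) drawn
Waypoints (3 total):
(0, 0)
(0, -1)
(0, 0)

Answer: (0, 0)
(0, -1)
(0, 0)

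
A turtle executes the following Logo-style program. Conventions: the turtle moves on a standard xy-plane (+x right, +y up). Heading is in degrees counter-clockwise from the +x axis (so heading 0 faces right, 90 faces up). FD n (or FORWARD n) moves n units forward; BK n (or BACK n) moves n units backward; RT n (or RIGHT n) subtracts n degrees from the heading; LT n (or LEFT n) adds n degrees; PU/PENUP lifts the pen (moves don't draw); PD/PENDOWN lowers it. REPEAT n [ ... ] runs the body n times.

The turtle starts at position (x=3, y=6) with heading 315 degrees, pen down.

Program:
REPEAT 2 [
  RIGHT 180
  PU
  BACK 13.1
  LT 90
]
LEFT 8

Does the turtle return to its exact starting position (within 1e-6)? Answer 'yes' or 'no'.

Executing turtle program step by step:
Start: pos=(3,6), heading=315, pen down
REPEAT 2 [
  -- iteration 1/2 --
  RT 180: heading 315 -> 135
  PU: pen up
  BK 13.1: (3,6) -> (12.263,-3.263) [heading=135, move]
  LT 90: heading 135 -> 225
  -- iteration 2/2 --
  RT 180: heading 225 -> 45
  PU: pen up
  BK 13.1: (12.263,-3.263) -> (3,-12.526) [heading=45, move]
  LT 90: heading 45 -> 135
]
LT 8: heading 135 -> 143
Final: pos=(3,-12.526), heading=143, 0 segment(s) drawn

Start position: (3, 6)
Final position: (3, -12.526)
Distance = 18.526; >= 1e-6 -> NOT closed

Answer: no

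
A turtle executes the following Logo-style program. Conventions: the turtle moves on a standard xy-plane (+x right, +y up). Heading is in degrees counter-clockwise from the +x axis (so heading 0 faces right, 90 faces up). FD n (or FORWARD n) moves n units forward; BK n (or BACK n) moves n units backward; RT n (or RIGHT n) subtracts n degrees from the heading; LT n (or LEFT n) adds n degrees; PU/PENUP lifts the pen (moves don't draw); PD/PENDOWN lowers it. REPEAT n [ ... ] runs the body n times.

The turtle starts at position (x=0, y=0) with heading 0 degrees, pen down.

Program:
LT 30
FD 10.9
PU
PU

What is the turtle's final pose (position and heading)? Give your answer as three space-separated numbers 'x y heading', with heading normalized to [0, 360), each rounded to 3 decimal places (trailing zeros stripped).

Executing turtle program step by step:
Start: pos=(0,0), heading=0, pen down
LT 30: heading 0 -> 30
FD 10.9: (0,0) -> (9.44,5.45) [heading=30, draw]
PU: pen up
PU: pen up
Final: pos=(9.44,5.45), heading=30, 1 segment(s) drawn

Answer: 9.44 5.45 30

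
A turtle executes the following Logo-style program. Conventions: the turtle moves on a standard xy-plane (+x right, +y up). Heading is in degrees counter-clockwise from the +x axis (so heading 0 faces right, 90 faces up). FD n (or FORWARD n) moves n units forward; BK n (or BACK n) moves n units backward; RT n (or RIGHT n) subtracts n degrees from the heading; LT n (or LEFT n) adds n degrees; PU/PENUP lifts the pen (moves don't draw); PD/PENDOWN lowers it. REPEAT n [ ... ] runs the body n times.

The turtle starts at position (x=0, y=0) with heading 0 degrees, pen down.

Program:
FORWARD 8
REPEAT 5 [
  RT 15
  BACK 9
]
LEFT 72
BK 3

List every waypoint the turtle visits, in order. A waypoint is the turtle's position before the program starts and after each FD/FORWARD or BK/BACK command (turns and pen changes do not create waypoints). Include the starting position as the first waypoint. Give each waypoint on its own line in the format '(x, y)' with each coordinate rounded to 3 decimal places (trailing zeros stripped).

Executing turtle program step by step:
Start: pos=(0,0), heading=0, pen down
FD 8: (0,0) -> (8,0) [heading=0, draw]
REPEAT 5 [
  -- iteration 1/5 --
  RT 15: heading 0 -> 345
  BK 9: (8,0) -> (-0.693,2.329) [heading=345, draw]
  -- iteration 2/5 --
  RT 15: heading 345 -> 330
  BK 9: (-0.693,2.329) -> (-8.488,6.829) [heading=330, draw]
  -- iteration 3/5 --
  RT 15: heading 330 -> 315
  BK 9: (-8.488,6.829) -> (-14.852,13.193) [heading=315, draw]
  -- iteration 4/5 --
  RT 15: heading 315 -> 300
  BK 9: (-14.852,13.193) -> (-19.352,20.988) [heading=300, draw]
  -- iteration 5/5 --
  RT 15: heading 300 -> 285
  BK 9: (-19.352,20.988) -> (-21.681,29.681) [heading=285, draw]
]
LT 72: heading 285 -> 357
BK 3: (-21.681,29.681) -> (-24.677,29.838) [heading=357, draw]
Final: pos=(-24.677,29.838), heading=357, 7 segment(s) drawn
Waypoints (8 total):
(0, 0)
(8, 0)
(-0.693, 2.329)
(-8.488, 6.829)
(-14.852, 13.193)
(-19.352, 20.988)
(-21.681, 29.681)
(-24.677, 29.838)

Answer: (0, 0)
(8, 0)
(-0.693, 2.329)
(-8.488, 6.829)
(-14.852, 13.193)
(-19.352, 20.988)
(-21.681, 29.681)
(-24.677, 29.838)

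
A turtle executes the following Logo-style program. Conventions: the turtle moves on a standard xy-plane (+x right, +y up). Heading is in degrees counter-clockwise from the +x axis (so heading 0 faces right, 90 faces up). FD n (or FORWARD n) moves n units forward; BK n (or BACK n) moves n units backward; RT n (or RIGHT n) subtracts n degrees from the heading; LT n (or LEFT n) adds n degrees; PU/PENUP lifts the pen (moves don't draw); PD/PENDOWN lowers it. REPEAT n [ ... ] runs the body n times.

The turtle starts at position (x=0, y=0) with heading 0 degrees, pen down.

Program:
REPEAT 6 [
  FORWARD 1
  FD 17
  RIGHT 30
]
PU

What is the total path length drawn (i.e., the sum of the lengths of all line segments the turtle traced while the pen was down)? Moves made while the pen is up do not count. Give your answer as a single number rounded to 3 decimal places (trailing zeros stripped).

Answer: 108

Derivation:
Executing turtle program step by step:
Start: pos=(0,0), heading=0, pen down
REPEAT 6 [
  -- iteration 1/6 --
  FD 1: (0,0) -> (1,0) [heading=0, draw]
  FD 17: (1,0) -> (18,0) [heading=0, draw]
  RT 30: heading 0 -> 330
  -- iteration 2/6 --
  FD 1: (18,0) -> (18.866,-0.5) [heading=330, draw]
  FD 17: (18.866,-0.5) -> (33.588,-9) [heading=330, draw]
  RT 30: heading 330 -> 300
  -- iteration 3/6 --
  FD 1: (33.588,-9) -> (34.088,-9.866) [heading=300, draw]
  FD 17: (34.088,-9.866) -> (42.588,-24.588) [heading=300, draw]
  RT 30: heading 300 -> 270
  -- iteration 4/6 --
  FD 1: (42.588,-24.588) -> (42.588,-25.588) [heading=270, draw]
  FD 17: (42.588,-25.588) -> (42.588,-42.588) [heading=270, draw]
  RT 30: heading 270 -> 240
  -- iteration 5/6 --
  FD 1: (42.588,-42.588) -> (42.088,-43.454) [heading=240, draw]
  FD 17: (42.088,-43.454) -> (33.588,-58.177) [heading=240, draw]
  RT 30: heading 240 -> 210
  -- iteration 6/6 --
  FD 1: (33.588,-58.177) -> (32.722,-58.677) [heading=210, draw]
  FD 17: (32.722,-58.677) -> (18,-67.177) [heading=210, draw]
  RT 30: heading 210 -> 180
]
PU: pen up
Final: pos=(18,-67.177), heading=180, 12 segment(s) drawn

Segment lengths:
  seg 1: (0,0) -> (1,0), length = 1
  seg 2: (1,0) -> (18,0), length = 17
  seg 3: (18,0) -> (18.866,-0.5), length = 1
  seg 4: (18.866,-0.5) -> (33.588,-9), length = 17
  seg 5: (33.588,-9) -> (34.088,-9.866), length = 1
  seg 6: (34.088,-9.866) -> (42.588,-24.588), length = 17
  seg 7: (42.588,-24.588) -> (42.588,-25.588), length = 1
  seg 8: (42.588,-25.588) -> (42.588,-42.588), length = 17
  seg 9: (42.588,-42.588) -> (42.088,-43.454), length = 1
  seg 10: (42.088,-43.454) -> (33.588,-58.177), length = 17
  seg 11: (33.588,-58.177) -> (32.722,-58.677), length = 1
  seg 12: (32.722,-58.677) -> (18,-67.177), length = 17
Total = 108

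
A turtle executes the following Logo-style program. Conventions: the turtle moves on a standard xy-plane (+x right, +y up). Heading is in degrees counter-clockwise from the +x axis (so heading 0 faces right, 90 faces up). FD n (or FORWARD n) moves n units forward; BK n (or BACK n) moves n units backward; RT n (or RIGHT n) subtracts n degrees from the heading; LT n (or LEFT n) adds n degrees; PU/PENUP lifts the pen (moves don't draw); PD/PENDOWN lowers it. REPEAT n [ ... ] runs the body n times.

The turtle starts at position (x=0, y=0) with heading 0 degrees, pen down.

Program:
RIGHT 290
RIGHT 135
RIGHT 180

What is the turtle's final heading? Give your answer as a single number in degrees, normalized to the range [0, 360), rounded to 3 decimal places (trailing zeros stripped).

Executing turtle program step by step:
Start: pos=(0,0), heading=0, pen down
RT 290: heading 0 -> 70
RT 135: heading 70 -> 295
RT 180: heading 295 -> 115
Final: pos=(0,0), heading=115, 0 segment(s) drawn

Answer: 115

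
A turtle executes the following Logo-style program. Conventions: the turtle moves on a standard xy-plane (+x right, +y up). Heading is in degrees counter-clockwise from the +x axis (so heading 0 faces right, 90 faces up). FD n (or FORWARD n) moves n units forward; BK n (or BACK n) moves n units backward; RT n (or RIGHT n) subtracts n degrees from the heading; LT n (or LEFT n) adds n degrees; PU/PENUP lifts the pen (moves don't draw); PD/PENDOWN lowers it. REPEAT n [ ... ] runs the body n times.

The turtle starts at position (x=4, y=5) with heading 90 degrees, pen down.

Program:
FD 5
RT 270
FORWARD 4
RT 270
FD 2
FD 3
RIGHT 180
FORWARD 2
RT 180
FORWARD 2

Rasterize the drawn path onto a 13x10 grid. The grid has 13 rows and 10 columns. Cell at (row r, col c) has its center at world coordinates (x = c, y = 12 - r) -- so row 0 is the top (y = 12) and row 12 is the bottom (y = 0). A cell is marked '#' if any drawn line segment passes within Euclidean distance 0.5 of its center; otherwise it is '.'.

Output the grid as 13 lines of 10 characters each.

Answer: ..........
..........
#####.....
#...#.....
#...#.....
#...#.....
#...#.....
#...#.....
..........
..........
..........
..........
..........

Derivation:
Segment 0: (4,5) -> (4,10)
Segment 1: (4,10) -> (0,10)
Segment 2: (0,10) -> (0,8)
Segment 3: (0,8) -> (0,5)
Segment 4: (0,5) -> (0,7)
Segment 5: (0,7) -> (0,5)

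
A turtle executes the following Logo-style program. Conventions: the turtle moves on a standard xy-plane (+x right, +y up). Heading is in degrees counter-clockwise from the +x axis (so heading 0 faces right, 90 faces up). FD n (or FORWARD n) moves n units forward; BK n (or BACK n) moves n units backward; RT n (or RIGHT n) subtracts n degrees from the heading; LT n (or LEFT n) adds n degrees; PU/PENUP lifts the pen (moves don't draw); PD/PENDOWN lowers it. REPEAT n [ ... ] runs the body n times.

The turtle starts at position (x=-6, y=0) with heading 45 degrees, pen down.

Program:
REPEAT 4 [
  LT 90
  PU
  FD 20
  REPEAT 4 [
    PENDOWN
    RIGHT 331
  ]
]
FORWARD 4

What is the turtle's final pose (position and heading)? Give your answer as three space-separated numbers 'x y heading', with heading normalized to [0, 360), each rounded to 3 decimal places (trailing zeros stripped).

Answer: -7.738 18.146 149

Derivation:
Executing turtle program step by step:
Start: pos=(-6,0), heading=45, pen down
REPEAT 4 [
  -- iteration 1/4 --
  LT 90: heading 45 -> 135
  PU: pen up
  FD 20: (-6,0) -> (-20.142,14.142) [heading=135, move]
  REPEAT 4 [
    -- iteration 1/4 --
    PD: pen down
    RT 331: heading 135 -> 164
    -- iteration 2/4 --
    PD: pen down
    RT 331: heading 164 -> 193
    -- iteration 3/4 --
    PD: pen down
    RT 331: heading 193 -> 222
    -- iteration 4/4 --
    PD: pen down
    RT 331: heading 222 -> 251
  ]
  -- iteration 2/4 --
  LT 90: heading 251 -> 341
  PU: pen up
  FD 20: (-20.142,14.142) -> (-1.232,7.631) [heading=341, move]
  REPEAT 4 [
    -- iteration 1/4 --
    PD: pen down
    RT 331: heading 341 -> 10
    -- iteration 2/4 --
    PD: pen down
    RT 331: heading 10 -> 39
    -- iteration 3/4 --
    PD: pen down
    RT 331: heading 39 -> 68
    -- iteration 4/4 --
    PD: pen down
    RT 331: heading 68 -> 97
  ]
  -- iteration 3/4 --
  LT 90: heading 97 -> 187
  PU: pen up
  FD 20: (-1.232,7.631) -> (-21.083,5.193) [heading=187, move]
  REPEAT 4 [
    -- iteration 1/4 --
    PD: pen down
    RT 331: heading 187 -> 216
    -- iteration 2/4 --
    PD: pen down
    RT 331: heading 216 -> 245
    -- iteration 3/4 --
    PD: pen down
    RT 331: heading 245 -> 274
    -- iteration 4/4 --
    PD: pen down
    RT 331: heading 274 -> 303
  ]
  -- iteration 4/4 --
  LT 90: heading 303 -> 33
  PU: pen up
  FD 20: (-21.083,5.193) -> (-4.309,16.086) [heading=33, move]
  REPEAT 4 [
    -- iteration 1/4 --
    PD: pen down
    RT 331: heading 33 -> 62
    -- iteration 2/4 --
    PD: pen down
    RT 331: heading 62 -> 91
    -- iteration 3/4 --
    PD: pen down
    RT 331: heading 91 -> 120
    -- iteration 4/4 --
    PD: pen down
    RT 331: heading 120 -> 149
  ]
]
FD 4: (-4.309,16.086) -> (-7.738,18.146) [heading=149, draw]
Final: pos=(-7.738,18.146), heading=149, 1 segment(s) drawn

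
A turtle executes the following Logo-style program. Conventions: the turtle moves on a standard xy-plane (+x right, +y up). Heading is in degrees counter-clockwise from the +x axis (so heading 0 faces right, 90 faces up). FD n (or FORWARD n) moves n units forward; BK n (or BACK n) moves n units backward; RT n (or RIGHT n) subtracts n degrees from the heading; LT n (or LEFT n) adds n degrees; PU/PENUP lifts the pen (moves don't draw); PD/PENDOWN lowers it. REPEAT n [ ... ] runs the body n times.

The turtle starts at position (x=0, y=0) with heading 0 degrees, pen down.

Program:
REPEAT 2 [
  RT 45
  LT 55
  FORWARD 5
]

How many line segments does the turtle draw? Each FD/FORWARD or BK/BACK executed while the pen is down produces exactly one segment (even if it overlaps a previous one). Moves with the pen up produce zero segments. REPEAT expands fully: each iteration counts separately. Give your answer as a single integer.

Executing turtle program step by step:
Start: pos=(0,0), heading=0, pen down
REPEAT 2 [
  -- iteration 1/2 --
  RT 45: heading 0 -> 315
  LT 55: heading 315 -> 10
  FD 5: (0,0) -> (4.924,0.868) [heading=10, draw]
  -- iteration 2/2 --
  RT 45: heading 10 -> 325
  LT 55: heading 325 -> 20
  FD 5: (4.924,0.868) -> (9.623,2.578) [heading=20, draw]
]
Final: pos=(9.623,2.578), heading=20, 2 segment(s) drawn
Segments drawn: 2

Answer: 2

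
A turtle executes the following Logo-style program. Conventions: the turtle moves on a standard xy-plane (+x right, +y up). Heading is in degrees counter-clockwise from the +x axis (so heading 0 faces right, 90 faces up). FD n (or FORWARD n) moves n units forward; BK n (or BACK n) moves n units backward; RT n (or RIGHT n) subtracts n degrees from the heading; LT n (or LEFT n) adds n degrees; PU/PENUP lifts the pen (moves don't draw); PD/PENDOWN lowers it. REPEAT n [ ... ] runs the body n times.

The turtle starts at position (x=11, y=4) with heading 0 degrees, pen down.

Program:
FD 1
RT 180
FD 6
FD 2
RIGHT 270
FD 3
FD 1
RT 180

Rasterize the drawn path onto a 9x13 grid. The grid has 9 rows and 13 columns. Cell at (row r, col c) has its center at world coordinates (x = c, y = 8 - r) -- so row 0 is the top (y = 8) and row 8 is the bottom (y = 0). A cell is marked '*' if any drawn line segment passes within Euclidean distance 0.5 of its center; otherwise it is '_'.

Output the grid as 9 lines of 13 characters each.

Answer: _____________
_____________
_____________
_____________
____*********
____*________
____*________
____*________
____*________

Derivation:
Segment 0: (11,4) -> (12,4)
Segment 1: (12,4) -> (6,4)
Segment 2: (6,4) -> (4,4)
Segment 3: (4,4) -> (4,1)
Segment 4: (4,1) -> (4,-0)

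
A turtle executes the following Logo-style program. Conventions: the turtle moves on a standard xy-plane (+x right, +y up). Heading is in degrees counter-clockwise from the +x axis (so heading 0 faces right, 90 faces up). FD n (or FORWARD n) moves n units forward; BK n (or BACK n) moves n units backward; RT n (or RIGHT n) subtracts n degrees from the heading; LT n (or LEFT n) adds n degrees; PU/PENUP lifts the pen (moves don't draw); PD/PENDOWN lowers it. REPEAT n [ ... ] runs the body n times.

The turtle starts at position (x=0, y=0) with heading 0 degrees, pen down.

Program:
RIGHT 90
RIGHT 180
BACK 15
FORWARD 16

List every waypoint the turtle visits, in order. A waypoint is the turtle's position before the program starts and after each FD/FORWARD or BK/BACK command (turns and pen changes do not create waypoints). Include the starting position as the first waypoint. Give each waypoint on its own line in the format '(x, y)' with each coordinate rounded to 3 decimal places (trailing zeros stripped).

Executing turtle program step by step:
Start: pos=(0,0), heading=0, pen down
RT 90: heading 0 -> 270
RT 180: heading 270 -> 90
BK 15: (0,0) -> (0,-15) [heading=90, draw]
FD 16: (0,-15) -> (0,1) [heading=90, draw]
Final: pos=(0,1), heading=90, 2 segment(s) drawn
Waypoints (3 total):
(0, 0)
(0, -15)
(0, 1)

Answer: (0, 0)
(0, -15)
(0, 1)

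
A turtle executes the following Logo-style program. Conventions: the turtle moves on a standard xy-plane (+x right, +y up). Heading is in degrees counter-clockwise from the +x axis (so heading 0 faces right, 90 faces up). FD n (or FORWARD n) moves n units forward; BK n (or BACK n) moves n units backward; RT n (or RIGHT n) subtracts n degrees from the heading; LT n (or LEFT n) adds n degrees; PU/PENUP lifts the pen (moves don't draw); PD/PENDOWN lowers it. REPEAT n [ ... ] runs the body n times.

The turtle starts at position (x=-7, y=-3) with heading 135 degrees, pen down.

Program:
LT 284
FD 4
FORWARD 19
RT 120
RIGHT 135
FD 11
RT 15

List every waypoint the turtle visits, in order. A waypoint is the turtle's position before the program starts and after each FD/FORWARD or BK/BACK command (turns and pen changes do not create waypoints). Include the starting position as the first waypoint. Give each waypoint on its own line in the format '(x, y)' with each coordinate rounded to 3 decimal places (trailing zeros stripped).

Answer: (-7, -3)
(-4.94, 0.429)
(4.846, 16.715)
(-5.728, 19.747)

Derivation:
Executing turtle program step by step:
Start: pos=(-7,-3), heading=135, pen down
LT 284: heading 135 -> 59
FD 4: (-7,-3) -> (-4.94,0.429) [heading=59, draw]
FD 19: (-4.94,0.429) -> (4.846,16.715) [heading=59, draw]
RT 120: heading 59 -> 299
RT 135: heading 299 -> 164
FD 11: (4.846,16.715) -> (-5.728,19.747) [heading=164, draw]
RT 15: heading 164 -> 149
Final: pos=(-5.728,19.747), heading=149, 3 segment(s) drawn
Waypoints (4 total):
(-7, -3)
(-4.94, 0.429)
(4.846, 16.715)
(-5.728, 19.747)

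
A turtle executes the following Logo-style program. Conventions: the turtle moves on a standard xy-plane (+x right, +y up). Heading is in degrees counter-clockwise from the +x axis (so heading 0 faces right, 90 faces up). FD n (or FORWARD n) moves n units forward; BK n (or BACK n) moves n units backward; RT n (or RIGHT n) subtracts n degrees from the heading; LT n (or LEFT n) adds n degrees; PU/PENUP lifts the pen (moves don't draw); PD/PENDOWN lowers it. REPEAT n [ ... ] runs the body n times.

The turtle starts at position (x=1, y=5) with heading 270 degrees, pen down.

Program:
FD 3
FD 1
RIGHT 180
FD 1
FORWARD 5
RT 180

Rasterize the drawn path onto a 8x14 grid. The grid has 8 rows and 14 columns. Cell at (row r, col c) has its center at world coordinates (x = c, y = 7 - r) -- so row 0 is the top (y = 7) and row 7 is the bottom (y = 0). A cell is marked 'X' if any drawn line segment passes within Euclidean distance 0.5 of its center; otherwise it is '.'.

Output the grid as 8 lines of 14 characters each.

Answer: .X............
.X............
.X............
.X............
.X............
.X............
.X............
..............

Derivation:
Segment 0: (1,5) -> (1,2)
Segment 1: (1,2) -> (1,1)
Segment 2: (1,1) -> (1,2)
Segment 3: (1,2) -> (1,7)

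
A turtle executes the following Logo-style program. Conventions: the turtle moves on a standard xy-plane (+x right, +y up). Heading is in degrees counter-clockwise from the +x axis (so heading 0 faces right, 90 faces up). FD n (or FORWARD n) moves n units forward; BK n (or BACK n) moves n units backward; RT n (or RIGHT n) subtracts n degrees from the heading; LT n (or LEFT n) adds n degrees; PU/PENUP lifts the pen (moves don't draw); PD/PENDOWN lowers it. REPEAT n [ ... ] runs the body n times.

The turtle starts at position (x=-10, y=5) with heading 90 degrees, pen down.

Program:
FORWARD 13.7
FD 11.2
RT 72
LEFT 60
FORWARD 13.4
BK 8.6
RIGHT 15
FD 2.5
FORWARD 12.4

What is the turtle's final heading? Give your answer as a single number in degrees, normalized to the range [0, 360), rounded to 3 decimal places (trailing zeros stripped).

Answer: 63

Derivation:
Executing turtle program step by step:
Start: pos=(-10,5), heading=90, pen down
FD 13.7: (-10,5) -> (-10,18.7) [heading=90, draw]
FD 11.2: (-10,18.7) -> (-10,29.9) [heading=90, draw]
RT 72: heading 90 -> 18
LT 60: heading 18 -> 78
FD 13.4: (-10,29.9) -> (-7.214,43.007) [heading=78, draw]
BK 8.6: (-7.214,43.007) -> (-9.002,34.595) [heading=78, draw]
RT 15: heading 78 -> 63
FD 2.5: (-9.002,34.595) -> (-7.867,36.823) [heading=63, draw]
FD 12.4: (-7.867,36.823) -> (-2.238,47.871) [heading=63, draw]
Final: pos=(-2.238,47.871), heading=63, 6 segment(s) drawn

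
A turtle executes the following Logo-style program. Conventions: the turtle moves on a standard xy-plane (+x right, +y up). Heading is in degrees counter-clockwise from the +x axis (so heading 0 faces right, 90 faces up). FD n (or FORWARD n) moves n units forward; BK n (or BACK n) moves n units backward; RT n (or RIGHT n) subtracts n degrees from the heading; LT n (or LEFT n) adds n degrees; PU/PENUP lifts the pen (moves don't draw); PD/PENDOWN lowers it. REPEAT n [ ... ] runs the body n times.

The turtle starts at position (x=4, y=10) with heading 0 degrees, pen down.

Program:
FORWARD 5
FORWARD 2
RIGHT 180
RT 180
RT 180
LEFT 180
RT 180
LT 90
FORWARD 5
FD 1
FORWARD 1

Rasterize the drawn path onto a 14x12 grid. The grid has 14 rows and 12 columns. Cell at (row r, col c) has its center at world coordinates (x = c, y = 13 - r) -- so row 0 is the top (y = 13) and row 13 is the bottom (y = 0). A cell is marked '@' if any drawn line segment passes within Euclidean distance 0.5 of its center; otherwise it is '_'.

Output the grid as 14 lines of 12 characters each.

Segment 0: (4,10) -> (9,10)
Segment 1: (9,10) -> (11,10)
Segment 2: (11,10) -> (11,5)
Segment 3: (11,5) -> (11,4)
Segment 4: (11,4) -> (11,3)

Answer: ____________
____________
____________
____@@@@@@@@
___________@
___________@
___________@
___________@
___________@
___________@
___________@
____________
____________
____________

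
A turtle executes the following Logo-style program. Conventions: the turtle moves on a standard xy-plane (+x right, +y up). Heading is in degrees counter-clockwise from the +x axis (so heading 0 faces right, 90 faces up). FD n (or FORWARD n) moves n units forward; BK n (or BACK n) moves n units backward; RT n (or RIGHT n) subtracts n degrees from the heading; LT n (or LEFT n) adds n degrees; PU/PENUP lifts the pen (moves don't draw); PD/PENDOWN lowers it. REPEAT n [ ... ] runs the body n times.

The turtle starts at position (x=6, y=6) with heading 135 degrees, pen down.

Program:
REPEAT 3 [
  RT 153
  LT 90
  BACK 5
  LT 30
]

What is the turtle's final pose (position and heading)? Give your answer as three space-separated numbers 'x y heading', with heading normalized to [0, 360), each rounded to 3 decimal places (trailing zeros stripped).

Executing turtle program step by step:
Start: pos=(6,6), heading=135, pen down
REPEAT 3 [
  -- iteration 1/3 --
  RT 153: heading 135 -> 342
  LT 90: heading 342 -> 72
  BK 5: (6,6) -> (4.455,1.245) [heading=72, draw]
  LT 30: heading 72 -> 102
  -- iteration 2/3 --
  RT 153: heading 102 -> 309
  LT 90: heading 309 -> 39
  BK 5: (4.455,1.245) -> (0.569,-1.902) [heading=39, draw]
  LT 30: heading 39 -> 69
  -- iteration 3/3 --
  RT 153: heading 69 -> 276
  LT 90: heading 276 -> 6
  BK 5: (0.569,-1.902) -> (-4.403,-2.425) [heading=6, draw]
  LT 30: heading 6 -> 36
]
Final: pos=(-4.403,-2.425), heading=36, 3 segment(s) drawn

Answer: -4.403 -2.425 36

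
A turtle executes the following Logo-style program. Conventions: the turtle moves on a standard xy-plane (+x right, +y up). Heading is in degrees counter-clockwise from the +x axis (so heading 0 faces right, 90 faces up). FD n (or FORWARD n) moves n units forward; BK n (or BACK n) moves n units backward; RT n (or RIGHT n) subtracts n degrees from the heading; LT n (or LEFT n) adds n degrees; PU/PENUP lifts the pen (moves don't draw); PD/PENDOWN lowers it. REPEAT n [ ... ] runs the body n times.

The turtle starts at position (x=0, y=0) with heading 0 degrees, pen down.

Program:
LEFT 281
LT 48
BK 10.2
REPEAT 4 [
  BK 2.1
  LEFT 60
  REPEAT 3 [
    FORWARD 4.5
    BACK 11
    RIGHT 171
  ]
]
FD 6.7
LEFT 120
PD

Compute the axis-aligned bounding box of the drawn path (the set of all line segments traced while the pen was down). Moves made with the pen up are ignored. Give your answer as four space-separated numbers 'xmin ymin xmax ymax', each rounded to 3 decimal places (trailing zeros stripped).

Executing turtle program step by step:
Start: pos=(0,0), heading=0, pen down
LT 281: heading 0 -> 281
LT 48: heading 281 -> 329
BK 10.2: (0,0) -> (-8.743,5.253) [heading=329, draw]
REPEAT 4 [
  -- iteration 1/4 --
  BK 2.1: (-8.743,5.253) -> (-10.543,6.335) [heading=329, draw]
  LT 60: heading 329 -> 29
  REPEAT 3 [
    -- iteration 1/3 --
    FD 4.5: (-10.543,6.335) -> (-6.607,8.517) [heading=29, draw]
    BK 11: (-6.607,8.517) -> (-16.228,3.184) [heading=29, draw]
    RT 171: heading 29 -> 218
    -- iteration 2/3 --
    FD 4.5: (-16.228,3.184) -> (-19.774,0.413) [heading=218, draw]
    BK 11: (-19.774,0.413) -> (-11.106,7.186) [heading=218, draw]
    RT 171: heading 218 -> 47
    -- iteration 3/3 --
    FD 4.5: (-11.106,7.186) -> (-8.037,10.477) [heading=47, draw]
    BK 11: (-8.037,10.477) -> (-15.539,2.432) [heading=47, draw]
    RT 171: heading 47 -> 236
  ]
  -- iteration 2/4 --
  BK 2.1: (-15.539,2.432) -> (-14.365,4.173) [heading=236, draw]
  LT 60: heading 236 -> 296
  REPEAT 3 [
    -- iteration 1/3 --
    FD 4.5: (-14.365,4.173) -> (-12.392,0.128) [heading=296, draw]
    BK 11: (-12.392,0.128) -> (-17.214,10.015) [heading=296, draw]
    RT 171: heading 296 -> 125
    -- iteration 2/3 --
    FD 4.5: (-17.214,10.015) -> (-19.795,13.701) [heading=125, draw]
    BK 11: (-19.795,13.701) -> (-13.486,4.69) [heading=125, draw]
    RT 171: heading 125 -> 314
    -- iteration 3/3 --
    FD 4.5: (-13.486,4.69) -> (-10.36,1.453) [heading=314, draw]
    BK 11: (-10.36,1.453) -> (-18.001,9.366) [heading=314, draw]
    RT 171: heading 314 -> 143
  ]
  -- iteration 3/4 --
  BK 2.1: (-18.001,9.366) -> (-16.324,8.102) [heading=143, draw]
  LT 60: heading 143 -> 203
  REPEAT 3 [
    -- iteration 1/3 --
    FD 4.5: (-16.324,8.102) -> (-20.466,6.344) [heading=203, draw]
    BK 11: (-20.466,6.344) -> (-10.341,10.642) [heading=203, draw]
    RT 171: heading 203 -> 32
    -- iteration 2/3 --
    FD 4.5: (-10.341,10.642) -> (-6.525,13.027) [heading=32, draw]
    BK 11: (-6.525,13.027) -> (-15.853,7.198) [heading=32, draw]
    RT 171: heading 32 -> 221
    -- iteration 3/3 --
    FD 4.5: (-15.853,7.198) -> (-19.249,4.245) [heading=221, draw]
    BK 11: (-19.249,4.245) -> (-10.948,11.462) [heading=221, draw]
    RT 171: heading 221 -> 50
  ]
  -- iteration 4/4 --
  BK 2.1: (-10.948,11.462) -> (-12.297,9.853) [heading=50, draw]
  LT 60: heading 50 -> 110
  REPEAT 3 [
    -- iteration 1/3 --
    FD 4.5: (-12.297,9.853) -> (-13.836,14.082) [heading=110, draw]
    BK 11: (-13.836,14.082) -> (-10.074,3.745) [heading=110, draw]
    RT 171: heading 110 -> 299
    -- iteration 2/3 --
    FD 4.5: (-10.074,3.745) -> (-7.893,-0.191) [heading=299, draw]
    BK 11: (-7.893,-0.191) -> (-13.226,9.43) [heading=299, draw]
    RT 171: heading 299 -> 128
    -- iteration 3/3 --
    FD 4.5: (-13.226,9.43) -> (-15.996,12.976) [heading=128, draw]
    BK 11: (-15.996,12.976) -> (-9.224,4.308) [heading=128, draw]
    RT 171: heading 128 -> 317
  ]
]
FD 6.7: (-9.224,4.308) -> (-4.324,-0.261) [heading=317, draw]
LT 120: heading 317 -> 77
PD: pen down
Final: pos=(-4.324,-0.261), heading=77, 30 segment(s) drawn

Segment endpoints: x in {-20.466, -19.795, -19.774, -19.249, -18.001, -17.214, -16.324, -16.228, -15.996, -15.853, -15.539, -14.365, -13.836, -13.486, -13.226, -12.392, -12.297, -11.106, -10.948, -10.543, -10.36, -10.341, -10.074, -9.224, -8.743, -8.037, -7.893, -6.607, -6.525, -4.324, 0}, y in {-0.261, -0.191, 0, 0.128, 0.413, 1.453, 2.432, 3.184, 3.745, 4.173, 4.245, 4.308, 4.69, 5.253, 6.335, 6.344, 7.186, 7.198, 8.102, 8.517, 9.366, 9.43, 9.853, 10.015, 10.477, 10.642, 11.462, 12.976, 13.027, 13.701, 14.082}
xmin=-20.466, ymin=-0.261, xmax=0, ymax=14.082

Answer: -20.466 -0.261 0 14.082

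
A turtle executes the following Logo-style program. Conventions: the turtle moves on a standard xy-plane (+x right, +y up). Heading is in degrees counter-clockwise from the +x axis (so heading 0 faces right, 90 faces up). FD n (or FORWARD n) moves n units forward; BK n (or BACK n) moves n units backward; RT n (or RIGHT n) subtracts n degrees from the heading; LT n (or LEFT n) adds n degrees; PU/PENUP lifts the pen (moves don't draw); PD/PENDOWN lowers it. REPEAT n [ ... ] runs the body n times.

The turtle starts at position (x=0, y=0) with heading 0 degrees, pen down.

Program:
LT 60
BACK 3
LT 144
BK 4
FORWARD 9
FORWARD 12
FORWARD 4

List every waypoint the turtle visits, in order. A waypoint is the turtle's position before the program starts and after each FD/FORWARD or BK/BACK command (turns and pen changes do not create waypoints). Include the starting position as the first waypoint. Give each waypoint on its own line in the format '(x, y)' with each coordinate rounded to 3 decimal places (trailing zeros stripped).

Answer: (0, 0)
(-1.5, -2.598)
(2.154, -0.971)
(-6.068, -4.632)
(-17.03, -9.513)
(-20.684, -11.14)

Derivation:
Executing turtle program step by step:
Start: pos=(0,0), heading=0, pen down
LT 60: heading 0 -> 60
BK 3: (0,0) -> (-1.5,-2.598) [heading=60, draw]
LT 144: heading 60 -> 204
BK 4: (-1.5,-2.598) -> (2.154,-0.971) [heading=204, draw]
FD 9: (2.154,-0.971) -> (-6.068,-4.632) [heading=204, draw]
FD 12: (-6.068,-4.632) -> (-17.03,-9.513) [heading=204, draw]
FD 4: (-17.03,-9.513) -> (-20.684,-11.14) [heading=204, draw]
Final: pos=(-20.684,-11.14), heading=204, 5 segment(s) drawn
Waypoints (6 total):
(0, 0)
(-1.5, -2.598)
(2.154, -0.971)
(-6.068, -4.632)
(-17.03, -9.513)
(-20.684, -11.14)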